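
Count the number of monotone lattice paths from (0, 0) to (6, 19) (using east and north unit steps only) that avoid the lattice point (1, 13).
Number of paths = 170632

Total paths from (0, 0) to (6, 19): C(25, 6) = 177100. Paths through (1, 13): (paths (0, 0) → (1, 13)) × (paths (1, 13) → (6, 19)) = C(14, 1) · C(11, 5) = 14 · 462 = 6468. Avoidance count = 177100 − 6468 = 170632.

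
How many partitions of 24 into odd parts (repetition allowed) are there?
p_odd(24) = 122

Enumerate partitions using only odd parts via the recurrence o(n, m) = o(n, m−2) + o(n−m, m) over odd m, starting from the largest odd part ≤ n. This gives p_odd(24) = 122. (Euler's theorem: equals the count of distinct-part partitions.)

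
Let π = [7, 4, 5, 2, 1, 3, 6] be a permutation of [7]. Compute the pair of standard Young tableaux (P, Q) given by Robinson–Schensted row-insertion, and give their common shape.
P = [1, 3, 6] / [2, 5] / [4] / [7];  Q = [1, 3, 7] / [2, 6] / [4] / [5];  common shape = (3, 2, 1, 1)

Row-insert the values π_1, π_2, … into P one at a time, bumping the leftmost entry strictly greater than the inserted value down to the next row. The recording tableau Q records, in position (i, j), the step at which that cell was added to P.
  Insert 7 (step 1): P = [7];  Q = [1]
  Insert 4 (step 2): P = [4] / [7];  Q = [1] / [2]
  Insert 5 (step 3): P = [4, 5] / [7];  Q = [1, 3] / [2]
  Insert 2 (step 4): P = [2, 5] / [4] / [7];  Q = [1, 3] / [2] / [4]
  Insert 1 (step 5): P = [1, 5] / [2] / [4] / [7];  Q = [1, 3] / [2] / [4] / [5]
  Insert 3 (step 6): P = [1, 3] / [2, 5] / [4] / [7];  Q = [1, 3] / [2, 6] / [4] / [5]
  Insert 6 (step 7): P = [1, 3, 6] / [2, 5] / [4] / [7];  Q = [1, 3, 7] / [2, 6] / [4] / [5]
Final shape: (3, 2, 1, 1).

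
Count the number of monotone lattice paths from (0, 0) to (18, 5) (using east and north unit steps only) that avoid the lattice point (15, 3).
Number of paths = 25489

Total paths from (0, 0) to (18, 5): C(23, 18) = 33649. Paths through (15, 3): (paths (0, 0) → (15, 3)) × (paths (15, 3) → (18, 5)) = C(18, 15) · C(5, 3) = 816 · 10 = 8160. Avoidance count = 33649 − 8160 = 25489.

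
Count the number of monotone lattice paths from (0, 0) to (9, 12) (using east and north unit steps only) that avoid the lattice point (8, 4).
Number of paths = 289475

Total paths from (0, 0) to (9, 12): C(21, 9) = 293930. Paths through (8, 4): (paths (0, 0) → (8, 4)) × (paths (8, 4) → (9, 12)) = C(12, 8) · C(9, 1) = 495 · 9 = 4455. Avoidance count = 293930 − 4455 = 289475.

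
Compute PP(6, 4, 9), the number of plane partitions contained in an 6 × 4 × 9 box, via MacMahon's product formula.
PP(6, 4, 9) = 559299781040

Evaluate the triple product over i = 1..6, j = 1..4, k = 1..9. The factors are (2/1) · (3/2) · (4/3) · (5/4) · (6/5) · (7/6) · (8/7) · (9/8) · … (216 factors total). The numerators and denominators telescope so the product is an integer; carrying out the multiplication exactly gives PP(6, 4, 9) = 559299781040.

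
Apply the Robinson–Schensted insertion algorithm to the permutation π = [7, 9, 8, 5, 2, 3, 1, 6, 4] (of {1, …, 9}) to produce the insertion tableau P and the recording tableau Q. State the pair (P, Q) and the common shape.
P = [1, 3, 4] / [2, 6] / [5, 8] / [7] / [9];  Q = [1, 2, 8] / [3, 6] / [4, 9] / [5] / [7];  common shape = (3, 2, 2, 1, 1)

Row-insert the values π_1, π_2, … into P one at a time, bumping the leftmost entry strictly greater than the inserted value down to the next row. The recording tableau Q records, in position (i, j), the step at which that cell was added to P.
  Insert 7 (step 1): P = [7];  Q = [1]
  Insert 9 (step 2): P = [7, 9];  Q = [1, 2]
  Insert 8 (step 3): P = [7, 8] / [9];  Q = [1, 2] / [3]
  Insert 5 (step 4): P = [5, 8] / [7] / [9];  Q = [1, 2] / [3] / [4]
  Insert 2 (step 5): P = [2, 8] / [5] / [7] / [9];  Q = [1, 2] / [3] / [4] / [5]
  Insert 3 (step 6): P = [2, 3] / [5, 8] / [7] / [9];  Q = [1, 2] / [3, 6] / [4] / [5]
  Insert 1 (step 7): P = [1, 3] / [2, 8] / [5] / [7] / [9];  Q = [1, 2] / [3, 6] / [4] / [5] / [7]
  Insert 6 (step 8): P = [1, 3, 6] / [2, 8] / [5] / [7] / [9];  Q = [1, 2, 8] / [3, 6] / [4] / [5] / [7]
  Insert 4 (step 9): P = [1, 3, 4] / [2, 6] / [5, 8] / [7] / [9];  Q = [1, 2, 8] / [3, 6] / [4, 9] / [5] / [7]
Final shape: (3, 2, 2, 1, 1).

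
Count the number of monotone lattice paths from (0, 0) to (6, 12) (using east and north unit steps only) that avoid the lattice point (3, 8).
Number of paths = 12789

Total paths from (0, 0) to (6, 12): C(18, 6) = 18564. Paths through (3, 8): (paths (0, 0) → (3, 8)) × (paths (3, 8) → (6, 12)) = C(11, 3) · C(7, 3) = 165 · 35 = 5775. Avoidance count = 18564 − 5775 = 12789.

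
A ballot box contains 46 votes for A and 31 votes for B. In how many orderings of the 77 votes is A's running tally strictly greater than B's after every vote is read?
Strict-lead orderings = 625064902463937583200

Total orderings of the 77 votes with 46 for A: C(77, 46) = 3208666499314879593760. By the Bertrand ballot formula (Cycle Lemma / reflection principle), the number of orderings in which A is strictly ahead of B throughout is (p − q)/(p + q) · C(p + q, p) = (46 − 31)/(46 + 31) · 3208666499314879593760 = 625064902463937583200.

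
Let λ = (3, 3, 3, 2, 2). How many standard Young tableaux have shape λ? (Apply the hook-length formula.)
# SYT of shape (3, 3, 3, 2, 2) = 3432

Hook-length formula: f^λ = n! / Π hook(c), product over all cells c of the Young diagram. For λ = (3, 3, 3, 2, 2), n = 13 boxes. Hook lengths by row (left-to-right, top-to-bottom): [7, 6, 3]; [6, 5, 2]; [5, 4, 1]; [3, 2]; [2, 1]. Product of hooks = 1814400. So f^λ = 13! / 1814400 = 6227020800 / 1814400 = 3432.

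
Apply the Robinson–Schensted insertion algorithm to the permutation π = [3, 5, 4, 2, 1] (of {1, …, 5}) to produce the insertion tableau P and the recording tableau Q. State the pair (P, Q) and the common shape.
P = [1, 4] / [2] / [3] / [5];  Q = [1, 2] / [3] / [4] / [5];  common shape = (2, 1, 1, 1)

Row-insert the values π_1, π_2, … into P one at a time, bumping the leftmost entry strictly greater than the inserted value down to the next row. The recording tableau Q records, in position (i, j), the step at which that cell was added to P.
  Insert 3 (step 1): P = [3];  Q = [1]
  Insert 5 (step 2): P = [3, 5];  Q = [1, 2]
  Insert 4 (step 3): P = [3, 4] / [5];  Q = [1, 2] / [3]
  Insert 2 (step 4): P = [2, 4] / [3] / [5];  Q = [1, 2] / [3] / [4]
  Insert 1 (step 5): P = [1, 4] / [2] / [3] / [5];  Q = [1, 2] / [3] / [4] / [5]
Final shape: (2, 1, 1, 1).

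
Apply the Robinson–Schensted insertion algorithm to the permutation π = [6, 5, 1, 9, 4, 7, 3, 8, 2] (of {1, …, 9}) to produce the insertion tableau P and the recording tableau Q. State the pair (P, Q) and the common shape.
P = [1, 2, 7, 8] / [3, 9] / [4] / [5] / [6];  Q = [1, 4, 6, 8] / [2, 5] / [3] / [7] / [9];  common shape = (4, 2, 1, 1, 1)

Row-insert the values π_1, π_2, … into P one at a time, bumping the leftmost entry strictly greater than the inserted value down to the next row. The recording tableau Q records, in position (i, j), the step at which that cell was added to P.
  Insert 6 (step 1): P = [6];  Q = [1]
  Insert 5 (step 2): P = [5] / [6];  Q = [1] / [2]
  Insert 1 (step 3): P = [1] / [5] / [6];  Q = [1] / [2] / [3]
  Insert 9 (step 4): P = [1, 9] / [5] / [6];  Q = [1, 4] / [2] / [3]
  Insert 4 (step 5): P = [1, 4] / [5, 9] / [6];  Q = [1, 4] / [2, 5] / [3]
  Insert 7 (step 6): P = [1, 4, 7] / [5, 9] / [6];  Q = [1, 4, 6] / [2, 5] / [3]
  Insert 3 (step 7): P = [1, 3, 7] / [4, 9] / [5] / [6];  Q = [1, 4, 6] / [2, 5] / [3] / [7]
  Insert 8 (step 8): P = [1, 3, 7, 8] / [4, 9] / [5] / [6];  Q = [1, 4, 6, 8] / [2, 5] / [3] / [7]
  Insert 2 (step 9): P = [1, 2, 7, 8] / [3, 9] / [4] / [5] / [6];  Q = [1, 4, 6, 8] / [2, 5] / [3] / [7] / [9]
Final shape: (4, 2, 1, 1, 1).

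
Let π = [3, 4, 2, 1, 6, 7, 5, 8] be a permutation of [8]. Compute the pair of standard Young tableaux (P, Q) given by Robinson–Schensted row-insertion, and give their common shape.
P = [1, 4, 5, 7, 8] / [2, 6] / [3];  Q = [1, 2, 5, 6, 8] / [3, 7] / [4];  common shape = (5, 2, 1)

Row-insert the values π_1, π_2, … into P one at a time, bumping the leftmost entry strictly greater than the inserted value down to the next row. The recording tableau Q records, in position (i, j), the step at which that cell was added to P.
  Insert 3 (step 1): P = [3];  Q = [1]
  Insert 4 (step 2): P = [3, 4];  Q = [1, 2]
  Insert 2 (step 3): P = [2, 4] / [3];  Q = [1, 2] / [3]
  Insert 1 (step 4): P = [1, 4] / [2] / [3];  Q = [1, 2] / [3] / [4]
  Insert 6 (step 5): P = [1, 4, 6] / [2] / [3];  Q = [1, 2, 5] / [3] / [4]
  Insert 7 (step 6): P = [1, 4, 6, 7] / [2] / [3];  Q = [1, 2, 5, 6] / [3] / [4]
  Insert 5 (step 7): P = [1, 4, 5, 7] / [2, 6] / [3];  Q = [1, 2, 5, 6] / [3, 7] / [4]
  Insert 8 (step 8): P = [1, 4, 5, 7, 8] / [2, 6] / [3];  Q = [1, 2, 5, 6, 8] / [3, 7] / [4]
Final shape: (5, 2, 1).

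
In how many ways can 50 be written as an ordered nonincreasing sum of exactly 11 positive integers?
p(50, 11 parts) = 17475

Partitions of n into exactly k parts are in bijection with partitions of n − k into at most k parts (subtract 1 from each part). So p(50, exactly 11) = p(39, parts ≤ 11). Computing via the recurrence p(m, j) = p(m, j−1) + p(m−j, j) gives 17475.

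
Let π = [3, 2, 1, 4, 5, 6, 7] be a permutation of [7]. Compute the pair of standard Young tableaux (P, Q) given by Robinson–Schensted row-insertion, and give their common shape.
P = [1, 4, 5, 6, 7] / [2] / [3];  Q = [1, 4, 5, 6, 7] / [2] / [3];  common shape = (5, 1, 1)

Row-insert the values π_1, π_2, … into P one at a time, bumping the leftmost entry strictly greater than the inserted value down to the next row. The recording tableau Q records, in position (i, j), the step at which that cell was added to P.
  Insert 3 (step 1): P = [3];  Q = [1]
  Insert 2 (step 2): P = [2] / [3];  Q = [1] / [2]
  Insert 1 (step 3): P = [1] / [2] / [3];  Q = [1] / [2] / [3]
  Insert 4 (step 4): P = [1, 4] / [2] / [3];  Q = [1, 4] / [2] / [3]
  Insert 5 (step 5): P = [1, 4, 5] / [2] / [3];  Q = [1, 4, 5] / [2] / [3]
  Insert 6 (step 6): P = [1, 4, 5, 6] / [2] / [3];  Q = [1, 4, 5, 6] / [2] / [3]
  Insert 7 (step 7): P = [1, 4, 5, 6, 7] / [2] / [3];  Q = [1, 4, 5, 6, 7] / [2] / [3]
Final shape: (5, 1, 1).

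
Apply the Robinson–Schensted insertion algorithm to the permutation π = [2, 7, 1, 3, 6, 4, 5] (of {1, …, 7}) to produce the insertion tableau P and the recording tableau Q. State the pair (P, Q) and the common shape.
P = [1, 3, 4, 5] / [2, 6] / [7];  Q = [1, 2, 5, 7] / [3, 4] / [6];  common shape = (4, 2, 1)

Row-insert the values π_1, π_2, … into P one at a time, bumping the leftmost entry strictly greater than the inserted value down to the next row. The recording tableau Q records, in position (i, j), the step at which that cell was added to P.
  Insert 2 (step 1): P = [2];  Q = [1]
  Insert 7 (step 2): P = [2, 7];  Q = [1, 2]
  Insert 1 (step 3): P = [1, 7] / [2];  Q = [1, 2] / [3]
  Insert 3 (step 4): P = [1, 3] / [2, 7];  Q = [1, 2] / [3, 4]
  Insert 6 (step 5): P = [1, 3, 6] / [2, 7];  Q = [1, 2, 5] / [3, 4]
  Insert 4 (step 6): P = [1, 3, 4] / [2, 6] / [7];  Q = [1, 2, 5] / [3, 4] / [6]
  Insert 5 (step 7): P = [1, 3, 4, 5] / [2, 6] / [7];  Q = [1, 2, 5, 7] / [3, 4] / [6]
Final shape: (4, 2, 1).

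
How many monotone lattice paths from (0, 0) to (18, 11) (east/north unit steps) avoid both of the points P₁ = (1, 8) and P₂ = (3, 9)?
Number of paths = 34560782

Inclusion–exclusion. Total paths: C(29, 18) = 34597290. Through P₁: C(9, 1)·C(20, 17) = 10260. Through P₂: C(12, 3)·C(17, 15) = 29920. Since P₁ is strictly southwest of P₂, a monotone path through both must visit P₁ then P₂; paths through both = C(9, 1)·C(3, 2)·C(17, 15) = 3672. Avoid both = 34597290 − 10260 − 29920 + 3672 = 34560782.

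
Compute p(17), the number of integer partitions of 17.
p(17) = 297

Compute p(n) via the recurrence p(n, m) = p(n, m−1) + p(n−m, m), where p(n, m) counts partitions of n with all parts ≤ m and p(n) = p(n, n). The base cases are p(0, m) = 1 and p(n, 0) = 0 for n > 0. Filling the table yields p(17) = 297. (Euler's pentagonal recurrence is an alternative.)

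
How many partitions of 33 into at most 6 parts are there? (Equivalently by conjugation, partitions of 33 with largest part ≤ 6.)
p(33, parts ≤ 6) = 1729

Use the recurrence p(n, m) = p(n, m−1) + p(n−m, m): either the largest part is < m (count p(n, m−1)) or the largest part is exactly m (remove one copy of m, count p(n−m, m)). With p(0, ·) = 1 this gives p(33, parts ≤ 6) = 1729. (By conjugating Young diagrams, this also counts partitions of 33 into at most 6 parts.)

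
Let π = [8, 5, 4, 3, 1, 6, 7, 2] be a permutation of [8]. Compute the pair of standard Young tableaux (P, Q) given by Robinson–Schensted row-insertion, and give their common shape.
P = [1, 2, 7] / [3, 6] / [4] / [5] / [8];  Q = [1, 6, 7] / [2, 8] / [3] / [4] / [5];  common shape = (3, 2, 1, 1, 1)

Row-insert the values π_1, π_2, … into P one at a time, bumping the leftmost entry strictly greater than the inserted value down to the next row. The recording tableau Q records, in position (i, j), the step at which that cell was added to P.
  Insert 8 (step 1): P = [8];  Q = [1]
  Insert 5 (step 2): P = [5] / [8];  Q = [1] / [2]
  Insert 4 (step 3): P = [4] / [5] / [8];  Q = [1] / [2] / [3]
  Insert 3 (step 4): P = [3] / [4] / [5] / [8];  Q = [1] / [2] / [3] / [4]
  Insert 1 (step 5): P = [1] / [3] / [4] / [5] / [8];  Q = [1] / [2] / [3] / [4] / [5]
  Insert 6 (step 6): P = [1, 6] / [3] / [4] / [5] / [8];  Q = [1, 6] / [2] / [3] / [4] / [5]
  Insert 7 (step 7): P = [1, 6, 7] / [3] / [4] / [5] / [8];  Q = [1, 6, 7] / [2] / [3] / [4] / [5]
  Insert 2 (step 8): P = [1, 2, 7] / [3, 6] / [4] / [5] / [8];  Q = [1, 6, 7] / [2, 8] / [3] / [4] / [5]
Final shape: (3, 2, 1, 1, 1).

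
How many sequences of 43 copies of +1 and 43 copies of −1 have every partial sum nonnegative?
C_43 = 150853479205085351660700

These ballot sequences are counted by the Catalan number C_n = (1/(n + 1)) · C(2n, n). For n = 43: C_43 = (1/44) · C(86, 43) = 6637553085023755473070800/44 = 150853479205085351660700.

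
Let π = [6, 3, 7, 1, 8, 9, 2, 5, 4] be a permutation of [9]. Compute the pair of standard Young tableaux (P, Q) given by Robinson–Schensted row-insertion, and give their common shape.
P = [1, 2, 4, 9] / [3, 5, 8] / [6, 7];  Q = [1, 3, 5, 6] / [2, 7, 8] / [4, 9];  common shape = (4, 3, 2)

Row-insert the values π_1, π_2, … into P one at a time, bumping the leftmost entry strictly greater than the inserted value down to the next row. The recording tableau Q records, in position (i, j), the step at which that cell was added to P.
  Insert 6 (step 1): P = [6];  Q = [1]
  Insert 3 (step 2): P = [3] / [6];  Q = [1] / [2]
  Insert 7 (step 3): P = [3, 7] / [6];  Q = [1, 3] / [2]
  Insert 1 (step 4): P = [1, 7] / [3] / [6];  Q = [1, 3] / [2] / [4]
  Insert 8 (step 5): P = [1, 7, 8] / [3] / [6];  Q = [1, 3, 5] / [2] / [4]
  Insert 9 (step 6): P = [1, 7, 8, 9] / [3] / [6];  Q = [1, 3, 5, 6] / [2] / [4]
  Insert 2 (step 7): P = [1, 2, 8, 9] / [3, 7] / [6];  Q = [1, 3, 5, 6] / [2, 7] / [4]
  Insert 5 (step 8): P = [1, 2, 5, 9] / [3, 7, 8] / [6];  Q = [1, 3, 5, 6] / [2, 7, 8] / [4]
  Insert 4 (step 9): P = [1, 2, 4, 9] / [3, 5, 8] / [6, 7];  Q = [1, 3, 5, 6] / [2, 7, 8] / [4, 9]
Final shape: (4, 3, 2).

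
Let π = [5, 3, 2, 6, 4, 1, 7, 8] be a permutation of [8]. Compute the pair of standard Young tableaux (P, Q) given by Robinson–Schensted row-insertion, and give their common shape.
P = [1, 4, 7, 8] / [2, 6] / [3] / [5];  Q = [1, 4, 7, 8] / [2, 5] / [3] / [6];  common shape = (4, 2, 1, 1)

Row-insert the values π_1, π_2, … into P one at a time, bumping the leftmost entry strictly greater than the inserted value down to the next row. The recording tableau Q records, in position (i, j), the step at which that cell was added to P.
  Insert 5 (step 1): P = [5];  Q = [1]
  Insert 3 (step 2): P = [3] / [5];  Q = [1] / [2]
  Insert 2 (step 3): P = [2] / [3] / [5];  Q = [1] / [2] / [3]
  Insert 6 (step 4): P = [2, 6] / [3] / [5];  Q = [1, 4] / [2] / [3]
  Insert 4 (step 5): P = [2, 4] / [3, 6] / [5];  Q = [1, 4] / [2, 5] / [3]
  Insert 1 (step 6): P = [1, 4] / [2, 6] / [3] / [5];  Q = [1, 4] / [2, 5] / [3] / [6]
  Insert 7 (step 7): P = [1, 4, 7] / [2, 6] / [3] / [5];  Q = [1, 4, 7] / [2, 5] / [3] / [6]
  Insert 8 (step 8): P = [1, 4, 7, 8] / [2, 6] / [3] / [5];  Q = [1, 4, 7, 8] / [2, 5] / [3] / [6]
Final shape: (4, 2, 1, 1).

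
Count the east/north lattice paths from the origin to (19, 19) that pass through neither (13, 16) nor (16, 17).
Number of paths = 20691220440

Inclusion–exclusion. Total paths: C(38, 19) = 35345263800. Through P₁: C(29, 13)·C(9, 6) = 5700568860. Through P₂: C(33, 16)·C(5, 3) = 11668031100. Since P₁ is strictly southwest of P₂, a monotone path through both must visit P₁ then P₂; paths through both = C(29, 13)·C(4, 3)·C(5, 3) = 2714556600. Avoid both = 35345263800 − 5700568860 − 11668031100 + 2714556600 = 20691220440.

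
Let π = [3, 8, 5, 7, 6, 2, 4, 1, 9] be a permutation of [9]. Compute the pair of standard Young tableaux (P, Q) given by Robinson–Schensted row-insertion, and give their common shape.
P = [1, 4, 6, 9] / [2, 5] / [3] / [7] / [8];  Q = [1, 2, 4, 9] / [3, 7] / [5] / [6] / [8];  common shape = (4, 2, 1, 1, 1)

Row-insert the values π_1, π_2, … into P one at a time, bumping the leftmost entry strictly greater than the inserted value down to the next row. The recording tableau Q records, in position (i, j), the step at which that cell was added to P.
  Insert 3 (step 1): P = [3];  Q = [1]
  Insert 8 (step 2): P = [3, 8];  Q = [1, 2]
  Insert 5 (step 3): P = [3, 5] / [8];  Q = [1, 2] / [3]
  Insert 7 (step 4): P = [3, 5, 7] / [8];  Q = [1, 2, 4] / [3]
  Insert 6 (step 5): P = [3, 5, 6] / [7] / [8];  Q = [1, 2, 4] / [3] / [5]
  Insert 2 (step 6): P = [2, 5, 6] / [3] / [7] / [8];  Q = [1, 2, 4] / [3] / [5] / [6]
  Insert 4 (step 7): P = [2, 4, 6] / [3, 5] / [7] / [8];  Q = [1, 2, 4] / [3, 7] / [5] / [6]
  Insert 1 (step 8): P = [1, 4, 6] / [2, 5] / [3] / [7] / [8];  Q = [1, 2, 4] / [3, 7] / [5] / [6] / [8]
  Insert 9 (step 9): P = [1, 4, 6, 9] / [2, 5] / [3] / [7] / [8];  Q = [1, 2, 4, 9] / [3, 7] / [5] / [6] / [8]
Final shape: (4, 2, 1, 1, 1).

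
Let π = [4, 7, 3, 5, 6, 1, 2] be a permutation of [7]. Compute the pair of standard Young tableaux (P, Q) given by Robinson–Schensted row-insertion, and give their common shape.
P = [1, 2, 6] / [3, 5] / [4, 7];  Q = [1, 2, 5] / [3, 4] / [6, 7];  common shape = (3, 2, 2)

Row-insert the values π_1, π_2, … into P one at a time, bumping the leftmost entry strictly greater than the inserted value down to the next row. The recording tableau Q records, in position (i, j), the step at which that cell was added to P.
  Insert 4 (step 1): P = [4];  Q = [1]
  Insert 7 (step 2): P = [4, 7];  Q = [1, 2]
  Insert 3 (step 3): P = [3, 7] / [4];  Q = [1, 2] / [3]
  Insert 5 (step 4): P = [3, 5] / [4, 7];  Q = [1, 2] / [3, 4]
  Insert 6 (step 5): P = [3, 5, 6] / [4, 7];  Q = [1, 2, 5] / [3, 4]
  Insert 1 (step 6): P = [1, 5, 6] / [3, 7] / [4];  Q = [1, 2, 5] / [3, 4] / [6]
  Insert 2 (step 7): P = [1, 2, 6] / [3, 5] / [4, 7];  Q = [1, 2, 5] / [3, 4] / [6, 7]
Final shape: (3, 2, 2).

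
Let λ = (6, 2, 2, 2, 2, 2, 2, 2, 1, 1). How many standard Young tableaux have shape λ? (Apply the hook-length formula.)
# SYT of shape (6, 2, 2, 2, 2, 2, 2, 2, 1, 1) = 42678636

Hook-length formula: f^λ = n! / Π hook(c), product over all cells c of the Young diagram. For λ = (6, 2, 2, 2, 2, 2, 2, 2, 1, 1), n = 22 boxes. Hook lengths by row (left-to-right, top-to-bottom): [15, 12, 4, 3, 2, 1]; [10, 7]; [9, 6]; [8, 5]; [7, 4]; [6, 3]; [5, 2]; [4, 1]; [2]; [1]. Product of hooks = 26336378880000. So f^λ = 22! / 26336378880000 = 1124000727777607680000 / 26336378880000 = 42678636.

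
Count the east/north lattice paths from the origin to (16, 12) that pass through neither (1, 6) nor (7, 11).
Number of paths = 29756007

Inclusion–exclusion. Total paths: C(28, 16) = 30421755. Through P₁: C(7, 1)·C(21, 15) = 379848. Through P₂: C(18, 7)·C(10, 9) = 318240. Since P₁ is strictly southwest of P₂, a monotone path through both must visit P₁ then P₂; paths through both = C(7, 1)·C(11, 6)·C(10, 9) = 32340. Avoid both = 30421755 − 379848 − 318240 + 32340 = 29756007.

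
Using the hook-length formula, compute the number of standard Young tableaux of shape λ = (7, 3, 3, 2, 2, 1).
# SYT of shape (7, 3, 3, 2, 2, 1) = 7876440

Hook-length formula: f^λ = n! / Π hook(c), product over all cells c of the Young diagram. For λ = (7, 3, 3, 2, 2, 1), n = 18 boxes. Hook lengths by row (left-to-right, top-to-bottom): [12, 10, 7, 4, 3, 2, 1]; [7, 5, 2]; [6, 4, 1]; [4, 2]; [3, 1]; [1]. Product of hooks = 812851200. So f^λ = 18! / 812851200 = 6402373705728000 / 812851200 = 7876440.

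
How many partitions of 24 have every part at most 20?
p(24, parts ≤ 20) = 1568

Use the recurrence p(n, m) = p(n, m−1) + p(n−m, m): either the largest part is < m (count p(n, m−1)) or the largest part is exactly m (remove one copy of m, count p(n−m, m)). With p(0, ·) = 1 this gives p(24, parts ≤ 20) = 1568. (By conjugating Young diagrams, this also counts partitions of 24 into at most 20 parts.)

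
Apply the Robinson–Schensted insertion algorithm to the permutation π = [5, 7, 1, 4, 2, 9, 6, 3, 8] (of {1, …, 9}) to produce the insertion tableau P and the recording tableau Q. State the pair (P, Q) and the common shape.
P = [1, 2, 3, 8] / [4, 6, 9] / [5, 7];  Q = [1, 2, 6, 9] / [3, 4, 7] / [5, 8];  common shape = (4, 3, 2)

Row-insert the values π_1, π_2, … into P one at a time, bumping the leftmost entry strictly greater than the inserted value down to the next row. The recording tableau Q records, in position (i, j), the step at which that cell was added to P.
  Insert 5 (step 1): P = [5];  Q = [1]
  Insert 7 (step 2): P = [5, 7];  Q = [1, 2]
  Insert 1 (step 3): P = [1, 7] / [5];  Q = [1, 2] / [3]
  Insert 4 (step 4): P = [1, 4] / [5, 7];  Q = [1, 2] / [3, 4]
  Insert 2 (step 5): P = [1, 2] / [4, 7] / [5];  Q = [1, 2] / [3, 4] / [5]
  Insert 9 (step 6): P = [1, 2, 9] / [4, 7] / [5];  Q = [1, 2, 6] / [3, 4] / [5]
  Insert 6 (step 7): P = [1, 2, 6] / [4, 7, 9] / [5];  Q = [1, 2, 6] / [3, 4, 7] / [5]
  Insert 3 (step 8): P = [1, 2, 3] / [4, 6, 9] / [5, 7];  Q = [1, 2, 6] / [3, 4, 7] / [5, 8]
  Insert 8 (step 9): P = [1, 2, 3, 8] / [4, 6, 9] / [5, 7];  Q = [1, 2, 6, 9] / [3, 4, 7] / [5, 8]
Final shape: (4, 3, 2).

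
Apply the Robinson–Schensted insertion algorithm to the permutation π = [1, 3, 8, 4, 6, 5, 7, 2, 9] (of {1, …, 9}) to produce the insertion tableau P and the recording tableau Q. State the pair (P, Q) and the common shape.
P = [1, 2, 4, 5, 7, 9] / [3] / [6] / [8];  Q = [1, 2, 3, 5, 7, 9] / [4] / [6] / [8];  common shape = (6, 1, 1, 1)

Row-insert the values π_1, π_2, … into P one at a time, bumping the leftmost entry strictly greater than the inserted value down to the next row. The recording tableau Q records, in position (i, j), the step at which that cell was added to P.
  Insert 1 (step 1): P = [1];  Q = [1]
  Insert 3 (step 2): P = [1, 3];  Q = [1, 2]
  Insert 8 (step 3): P = [1, 3, 8];  Q = [1, 2, 3]
  Insert 4 (step 4): P = [1, 3, 4] / [8];  Q = [1, 2, 3] / [4]
  Insert 6 (step 5): P = [1, 3, 4, 6] / [8];  Q = [1, 2, 3, 5] / [4]
  Insert 5 (step 6): P = [1, 3, 4, 5] / [6] / [8];  Q = [1, 2, 3, 5] / [4] / [6]
  Insert 7 (step 7): P = [1, 3, 4, 5, 7] / [6] / [8];  Q = [1, 2, 3, 5, 7] / [4] / [6]
  Insert 2 (step 8): P = [1, 2, 4, 5, 7] / [3] / [6] / [8];  Q = [1, 2, 3, 5, 7] / [4] / [6] / [8]
  Insert 9 (step 9): P = [1, 2, 4, 5, 7, 9] / [3] / [6] / [8];  Q = [1, 2, 3, 5, 7, 9] / [4] / [6] / [8]
Final shape: (6, 1, 1, 1).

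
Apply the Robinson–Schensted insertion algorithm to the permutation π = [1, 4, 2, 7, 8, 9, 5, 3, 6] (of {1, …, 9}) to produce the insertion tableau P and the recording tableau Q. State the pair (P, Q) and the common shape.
P = [1, 2, 3, 6, 9] / [4, 5, 8] / [7];  Q = [1, 2, 4, 5, 6] / [3, 7, 9] / [8];  common shape = (5, 3, 1)

Row-insert the values π_1, π_2, … into P one at a time, bumping the leftmost entry strictly greater than the inserted value down to the next row. The recording tableau Q records, in position (i, j), the step at which that cell was added to P.
  Insert 1 (step 1): P = [1];  Q = [1]
  Insert 4 (step 2): P = [1, 4];  Q = [1, 2]
  Insert 2 (step 3): P = [1, 2] / [4];  Q = [1, 2] / [3]
  Insert 7 (step 4): P = [1, 2, 7] / [4];  Q = [1, 2, 4] / [3]
  Insert 8 (step 5): P = [1, 2, 7, 8] / [4];  Q = [1, 2, 4, 5] / [3]
  Insert 9 (step 6): P = [1, 2, 7, 8, 9] / [4];  Q = [1, 2, 4, 5, 6] / [3]
  Insert 5 (step 7): P = [1, 2, 5, 8, 9] / [4, 7];  Q = [1, 2, 4, 5, 6] / [3, 7]
  Insert 3 (step 8): P = [1, 2, 3, 8, 9] / [4, 5] / [7];  Q = [1, 2, 4, 5, 6] / [3, 7] / [8]
  Insert 6 (step 9): P = [1, 2, 3, 6, 9] / [4, 5, 8] / [7];  Q = [1, 2, 4, 5, 6] / [3, 7, 9] / [8]
Final shape: (5, 3, 1).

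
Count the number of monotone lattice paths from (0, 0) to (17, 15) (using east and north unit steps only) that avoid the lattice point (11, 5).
Number of paths = 530743776

Total paths from (0, 0) to (17, 15): C(32, 17) = 565722720. Paths through (11, 5): (paths (0, 0) → (11, 5)) × (paths (11, 5) → (17, 15)) = C(16, 11) · C(16, 6) = 4368 · 8008 = 34978944. Avoidance count = 565722720 − 34978944 = 530743776.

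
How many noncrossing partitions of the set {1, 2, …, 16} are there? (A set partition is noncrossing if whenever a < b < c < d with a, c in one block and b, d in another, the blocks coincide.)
C_16 = 35357670

These noncrossing partitions are counted by the Catalan number C_n = (1/(n + 1)) · C(2n, n). For n = 16: C_16 = (1/17) · C(32, 16) = 601080390/17 = 35357670.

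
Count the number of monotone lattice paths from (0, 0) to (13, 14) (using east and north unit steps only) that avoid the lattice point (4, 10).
Number of paths = 19342585

Total paths from (0, 0) to (13, 14): C(27, 13) = 20058300. Paths through (4, 10): (paths (0, 0) → (4, 10)) × (paths (4, 10) → (13, 14)) = C(14, 4) · C(13, 9) = 1001 · 715 = 715715. Avoidance count = 20058300 − 715715 = 19342585.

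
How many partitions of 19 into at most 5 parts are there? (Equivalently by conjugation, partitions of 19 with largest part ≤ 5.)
p(19, parts ≤ 5) = 164

Use the recurrence p(n, m) = p(n, m−1) + p(n−m, m): either the largest part is < m (count p(n, m−1)) or the largest part is exactly m (remove one copy of m, count p(n−m, m)). With p(0, ·) = 1 this gives p(19, parts ≤ 5) = 164. (By conjugating Young diagrams, this also counts partitions of 19 into at most 5 parts.)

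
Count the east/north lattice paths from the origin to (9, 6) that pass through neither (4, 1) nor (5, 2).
Number of paths = 2975

Inclusion–exclusion. Total paths: C(15, 9) = 5005. Through P₁: C(5, 4)·C(10, 5) = 1260. Through P₂: C(7, 5)·C(8, 4) = 1470. Since P₁ is strictly southwest of P₂, a monotone path through both must visit P₁ then P₂; paths through both = C(5, 4)·C(2, 1)·C(8, 4) = 700. Avoid both = 5005 − 1260 − 1470 + 700 = 2975.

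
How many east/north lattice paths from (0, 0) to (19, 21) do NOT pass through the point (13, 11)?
Number of paths = 111293287248

Total paths from (0, 0) to (19, 21): C(40, 19) = 131282408400. Paths through (13, 11): (paths (0, 0) → (13, 11)) × (paths (13, 11) → (19, 21)) = C(24, 13) · C(16, 6) = 2496144 · 8008 = 19989121152. Avoidance count = 131282408400 − 19989121152 = 111293287248.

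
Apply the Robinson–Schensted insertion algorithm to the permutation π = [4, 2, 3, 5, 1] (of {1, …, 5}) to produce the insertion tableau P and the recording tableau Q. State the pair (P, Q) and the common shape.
P = [1, 3, 5] / [2] / [4];  Q = [1, 3, 4] / [2] / [5];  common shape = (3, 1, 1)

Row-insert the values π_1, π_2, … into P one at a time, bumping the leftmost entry strictly greater than the inserted value down to the next row. The recording tableau Q records, in position (i, j), the step at which that cell was added to P.
  Insert 4 (step 1): P = [4];  Q = [1]
  Insert 2 (step 2): P = [2] / [4];  Q = [1] / [2]
  Insert 3 (step 3): P = [2, 3] / [4];  Q = [1, 3] / [2]
  Insert 5 (step 4): P = [2, 3, 5] / [4];  Q = [1, 3, 4] / [2]
  Insert 1 (step 5): P = [1, 3, 5] / [2] / [4];  Q = [1, 3, 4] / [2] / [5]
Final shape: (3, 1, 1).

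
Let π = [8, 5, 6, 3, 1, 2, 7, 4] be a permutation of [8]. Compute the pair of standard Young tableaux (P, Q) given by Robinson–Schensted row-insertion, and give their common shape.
P = [1, 2, 4] / [3, 6, 7] / [5] / [8];  Q = [1, 3, 7] / [2, 6, 8] / [4] / [5];  common shape = (3, 3, 1, 1)

Row-insert the values π_1, π_2, … into P one at a time, bumping the leftmost entry strictly greater than the inserted value down to the next row. The recording tableau Q records, in position (i, j), the step at which that cell was added to P.
  Insert 8 (step 1): P = [8];  Q = [1]
  Insert 5 (step 2): P = [5] / [8];  Q = [1] / [2]
  Insert 6 (step 3): P = [5, 6] / [8];  Q = [1, 3] / [2]
  Insert 3 (step 4): P = [3, 6] / [5] / [8];  Q = [1, 3] / [2] / [4]
  Insert 1 (step 5): P = [1, 6] / [3] / [5] / [8];  Q = [1, 3] / [2] / [4] / [5]
  Insert 2 (step 6): P = [1, 2] / [3, 6] / [5] / [8];  Q = [1, 3] / [2, 6] / [4] / [5]
  Insert 7 (step 7): P = [1, 2, 7] / [3, 6] / [5] / [8];  Q = [1, 3, 7] / [2, 6] / [4] / [5]
  Insert 4 (step 8): P = [1, 2, 4] / [3, 6, 7] / [5] / [8];  Q = [1, 3, 7] / [2, 6, 8] / [4] / [5]
Final shape: (3, 3, 1, 1).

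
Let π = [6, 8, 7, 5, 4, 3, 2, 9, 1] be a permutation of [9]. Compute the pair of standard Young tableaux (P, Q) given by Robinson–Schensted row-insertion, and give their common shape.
P = [1, 7, 9] / [2] / [3] / [4] / [5] / [6] / [8];  Q = [1, 2, 8] / [3] / [4] / [5] / [6] / [7] / [9];  common shape = (3, 1, 1, 1, 1, 1, 1)

Row-insert the values π_1, π_2, … into P one at a time, bumping the leftmost entry strictly greater than the inserted value down to the next row. The recording tableau Q records, in position (i, j), the step at which that cell was added to P.
  Insert 6 (step 1): P = [6];  Q = [1]
  Insert 8 (step 2): P = [6, 8];  Q = [1, 2]
  Insert 7 (step 3): P = [6, 7] / [8];  Q = [1, 2] / [3]
  Insert 5 (step 4): P = [5, 7] / [6] / [8];  Q = [1, 2] / [3] / [4]
  Insert 4 (step 5): P = [4, 7] / [5] / [6] / [8];  Q = [1, 2] / [3] / [4] / [5]
  Insert 3 (step 6): P = [3, 7] / [4] / [5] / [6] / [8];  Q = [1, 2] / [3] / [4] / [5] / [6]
  Insert 2 (step 7): P = [2, 7] / [3] / [4] / [5] / [6] / [8];  Q = [1, 2] / [3] / [4] / [5] / [6] / [7]
  Insert 9 (step 8): P = [2, 7, 9] / [3] / [4] / [5] / [6] / [8];  Q = [1, 2, 8] / [3] / [4] / [5] / [6] / [7]
  Insert 1 (step 9): P = [1, 7, 9] / [2] / [3] / [4] / [5] / [6] / [8];  Q = [1, 2, 8] / [3] / [4] / [5] / [6] / [7] / [9]
Final shape: (3, 1, 1, 1, 1, 1, 1).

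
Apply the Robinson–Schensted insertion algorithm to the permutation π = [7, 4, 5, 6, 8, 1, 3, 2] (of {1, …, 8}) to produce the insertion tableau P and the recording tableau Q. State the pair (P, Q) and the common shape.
P = [1, 2, 6, 8] / [3, 5] / [4] / [7];  Q = [1, 3, 4, 5] / [2, 7] / [6] / [8];  common shape = (4, 2, 1, 1)

Row-insert the values π_1, π_2, … into P one at a time, bumping the leftmost entry strictly greater than the inserted value down to the next row. The recording tableau Q records, in position (i, j), the step at which that cell was added to P.
  Insert 7 (step 1): P = [7];  Q = [1]
  Insert 4 (step 2): P = [4] / [7];  Q = [1] / [2]
  Insert 5 (step 3): P = [4, 5] / [7];  Q = [1, 3] / [2]
  Insert 6 (step 4): P = [4, 5, 6] / [7];  Q = [1, 3, 4] / [2]
  Insert 8 (step 5): P = [4, 5, 6, 8] / [7];  Q = [1, 3, 4, 5] / [2]
  Insert 1 (step 6): P = [1, 5, 6, 8] / [4] / [7];  Q = [1, 3, 4, 5] / [2] / [6]
  Insert 3 (step 7): P = [1, 3, 6, 8] / [4, 5] / [7];  Q = [1, 3, 4, 5] / [2, 7] / [6]
  Insert 2 (step 8): P = [1, 2, 6, 8] / [3, 5] / [4] / [7];  Q = [1, 3, 4, 5] / [2, 7] / [6] / [8]
Final shape: (4, 2, 1, 1).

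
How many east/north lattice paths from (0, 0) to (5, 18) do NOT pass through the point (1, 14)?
Number of paths = 32599

Total paths from (0, 0) to (5, 18): C(23, 5) = 33649. Paths through (1, 14): (paths (0, 0) → (1, 14)) × (paths (1, 14) → (5, 18)) = C(15, 1) · C(8, 4) = 15 · 70 = 1050. Avoidance count = 33649 − 1050 = 32599.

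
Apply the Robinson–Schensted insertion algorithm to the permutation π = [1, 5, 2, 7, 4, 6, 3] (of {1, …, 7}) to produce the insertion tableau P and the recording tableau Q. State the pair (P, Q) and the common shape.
P = [1, 2, 3, 6] / [4, 7] / [5];  Q = [1, 2, 4, 6] / [3, 5] / [7];  common shape = (4, 2, 1)

Row-insert the values π_1, π_2, … into P one at a time, bumping the leftmost entry strictly greater than the inserted value down to the next row. The recording tableau Q records, in position (i, j), the step at which that cell was added to P.
  Insert 1 (step 1): P = [1];  Q = [1]
  Insert 5 (step 2): P = [1, 5];  Q = [1, 2]
  Insert 2 (step 3): P = [1, 2] / [5];  Q = [1, 2] / [3]
  Insert 7 (step 4): P = [1, 2, 7] / [5];  Q = [1, 2, 4] / [3]
  Insert 4 (step 5): P = [1, 2, 4] / [5, 7];  Q = [1, 2, 4] / [3, 5]
  Insert 6 (step 6): P = [1, 2, 4, 6] / [5, 7];  Q = [1, 2, 4, 6] / [3, 5]
  Insert 3 (step 7): P = [1, 2, 3, 6] / [4, 7] / [5];  Q = [1, 2, 4, 6] / [3, 5] / [7]
Final shape: (4, 2, 1).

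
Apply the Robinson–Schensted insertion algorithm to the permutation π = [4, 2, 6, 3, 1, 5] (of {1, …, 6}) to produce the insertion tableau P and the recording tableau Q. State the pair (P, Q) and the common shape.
P = [1, 3, 5] / [2, 6] / [4];  Q = [1, 3, 6] / [2, 4] / [5];  common shape = (3, 2, 1)

Row-insert the values π_1, π_2, … into P one at a time, bumping the leftmost entry strictly greater than the inserted value down to the next row. The recording tableau Q records, in position (i, j), the step at which that cell was added to P.
  Insert 4 (step 1): P = [4];  Q = [1]
  Insert 2 (step 2): P = [2] / [4];  Q = [1] / [2]
  Insert 6 (step 3): P = [2, 6] / [4];  Q = [1, 3] / [2]
  Insert 3 (step 4): P = [2, 3] / [4, 6];  Q = [1, 3] / [2, 4]
  Insert 1 (step 5): P = [1, 3] / [2, 6] / [4];  Q = [1, 3] / [2, 4] / [5]
  Insert 5 (step 6): P = [1, 3, 5] / [2, 6] / [4];  Q = [1, 3, 6] / [2, 4] / [5]
Final shape: (3, 2, 1).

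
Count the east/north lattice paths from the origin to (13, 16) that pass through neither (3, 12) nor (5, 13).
Number of paths = 66219965

Inclusion–exclusion. Total paths: C(29, 13) = 67863915. Through P₁: C(15, 3)·C(14, 10) = 455455. Through P₂: C(18, 5)·C(11, 8) = 1413720. Since P₁ is strictly southwest of P₂, a monotone path through both must visit P₁ then P₂; paths through both = C(15, 3)·C(3, 2)·C(11, 8) = 225225. Avoid both = 67863915 − 455455 − 1413720 + 225225 = 66219965.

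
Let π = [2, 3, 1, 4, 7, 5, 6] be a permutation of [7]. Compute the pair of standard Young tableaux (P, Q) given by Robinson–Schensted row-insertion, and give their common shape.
P = [1, 3, 4, 5, 6] / [2, 7];  Q = [1, 2, 4, 5, 7] / [3, 6];  common shape = (5, 2)

Row-insert the values π_1, π_2, … into P one at a time, bumping the leftmost entry strictly greater than the inserted value down to the next row. The recording tableau Q records, in position (i, j), the step at which that cell was added to P.
  Insert 2 (step 1): P = [2];  Q = [1]
  Insert 3 (step 2): P = [2, 3];  Q = [1, 2]
  Insert 1 (step 3): P = [1, 3] / [2];  Q = [1, 2] / [3]
  Insert 4 (step 4): P = [1, 3, 4] / [2];  Q = [1, 2, 4] / [3]
  Insert 7 (step 5): P = [1, 3, 4, 7] / [2];  Q = [1, 2, 4, 5] / [3]
  Insert 5 (step 6): P = [1, 3, 4, 5] / [2, 7];  Q = [1, 2, 4, 5] / [3, 6]
  Insert 6 (step 7): P = [1, 3, 4, 5, 6] / [2, 7];  Q = [1, 2, 4, 5, 7] / [3, 6]
Final shape: (5, 2).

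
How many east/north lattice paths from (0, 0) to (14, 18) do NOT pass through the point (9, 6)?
Number of paths = 440464660

Total paths from (0, 0) to (14, 18): C(32, 14) = 471435600. Paths through (9, 6): (paths (0, 0) → (9, 6)) × (paths (9, 6) → (14, 18)) = C(15, 9) · C(17, 5) = 5005 · 6188 = 30970940. Avoidance count = 471435600 − 30970940 = 440464660.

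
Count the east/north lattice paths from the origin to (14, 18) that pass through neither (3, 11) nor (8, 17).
Number of paths = 453457815

Inclusion–exclusion. Total paths: C(32, 14) = 471435600. Through P₁: C(14, 3)·C(18, 11) = 11583936. Through P₂: C(25, 8)·C(7, 6) = 7571025. Since P₁ is strictly southwest of P₂, a monotone path through both must visit P₁ then P₂; paths through both = C(14, 3)·C(11, 5)·C(7, 6) = 1177176. Avoid both = 471435600 − 11583936 − 7571025 + 1177176 = 453457815.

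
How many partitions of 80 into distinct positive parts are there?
q(80) = 77312

A partition into distinct parts is a strictly decreasing sequence summing to n. The recurrence d(n, m) = d(n, m−1) + d(n−m, m−1) (use part m at most once) with q(n) = d(n, n) gives q(80) = 77312. (Euler's theorem: # distinct-part partitions = # odd-part partitions.)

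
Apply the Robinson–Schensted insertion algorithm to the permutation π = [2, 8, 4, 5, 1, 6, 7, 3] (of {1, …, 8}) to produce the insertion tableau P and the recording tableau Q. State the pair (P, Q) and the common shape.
P = [1, 3, 5, 6, 7] / [2, 4] / [8];  Q = [1, 2, 4, 6, 7] / [3, 8] / [5];  common shape = (5, 2, 1)

Row-insert the values π_1, π_2, … into P one at a time, bumping the leftmost entry strictly greater than the inserted value down to the next row. The recording tableau Q records, in position (i, j), the step at which that cell was added to P.
  Insert 2 (step 1): P = [2];  Q = [1]
  Insert 8 (step 2): P = [2, 8];  Q = [1, 2]
  Insert 4 (step 3): P = [2, 4] / [8];  Q = [1, 2] / [3]
  Insert 5 (step 4): P = [2, 4, 5] / [8];  Q = [1, 2, 4] / [3]
  Insert 1 (step 5): P = [1, 4, 5] / [2] / [8];  Q = [1, 2, 4] / [3] / [5]
  Insert 6 (step 6): P = [1, 4, 5, 6] / [2] / [8];  Q = [1, 2, 4, 6] / [3] / [5]
  Insert 7 (step 7): P = [1, 4, 5, 6, 7] / [2] / [8];  Q = [1, 2, 4, 6, 7] / [3] / [5]
  Insert 3 (step 8): P = [1, 3, 5, 6, 7] / [2, 4] / [8];  Q = [1, 2, 4, 6, 7] / [3, 8] / [5]
Final shape: (5, 2, 1).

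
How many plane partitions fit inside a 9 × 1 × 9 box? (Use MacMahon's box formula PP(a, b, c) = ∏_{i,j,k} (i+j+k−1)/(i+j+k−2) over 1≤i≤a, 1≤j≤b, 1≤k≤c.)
PP(9, 1, 9) = 48620

Evaluate the triple product over i = 1..9, j = 1..1, k = 1..9. The factors are (2/1) · (3/2) · (4/3) · (5/4) · (6/5) · (7/6) · (8/7) · (9/8) · … (81 factors total). The numerators and denominators telescope so the product is an integer; carrying out the multiplication exactly gives PP(9, 1, 9) = 48620.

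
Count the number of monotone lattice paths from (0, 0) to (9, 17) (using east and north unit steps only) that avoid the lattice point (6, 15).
Number of paths = 2581910

Total paths from (0, 0) to (9, 17): C(26, 9) = 3124550. Paths through (6, 15): (paths (0, 0) → (6, 15)) × (paths (6, 15) → (9, 17)) = C(21, 6) · C(5, 3) = 54264 · 10 = 542640. Avoidance count = 3124550 − 542640 = 2581910.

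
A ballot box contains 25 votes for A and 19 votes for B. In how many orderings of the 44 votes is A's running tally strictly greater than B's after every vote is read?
Strict-lead orderings = 192113383644

Total orderings of the 44 votes with 25 for A: C(44, 25) = 1408831480056. By the Bertrand ballot formula (Cycle Lemma / reflection principle), the number of orderings in which A is strictly ahead of B throughout is (p − q)/(p + q) · C(p + q, p) = (25 − 19)/(25 + 19) · 1408831480056 = 192113383644.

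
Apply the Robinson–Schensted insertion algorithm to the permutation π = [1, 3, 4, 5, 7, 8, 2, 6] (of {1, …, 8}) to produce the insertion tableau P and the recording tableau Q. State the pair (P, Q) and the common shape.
P = [1, 2, 4, 5, 6, 8] / [3, 7];  Q = [1, 2, 3, 4, 5, 6] / [7, 8];  common shape = (6, 2)

Row-insert the values π_1, π_2, … into P one at a time, bumping the leftmost entry strictly greater than the inserted value down to the next row. The recording tableau Q records, in position (i, j), the step at which that cell was added to P.
  Insert 1 (step 1): P = [1];  Q = [1]
  Insert 3 (step 2): P = [1, 3];  Q = [1, 2]
  Insert 4 (step 3): P = [1, 3, 4];  Q = [1, 2, 3]
  Insert 5 (step 4): P = [1, 3, 4, 5];  Q = [1, 2, 3, 4]
  Insert 7 (step 5): P = [1, 3, 4, 5, 7];  Q = [1, 2, 3, 4, 5]
  Insert 8 (step 6): P = [1, 3, 4, 5, 7, 8];  Q = [1, 2, 3, 4, 5, 6]
  Insert 2 (step 7): P = [1, 2, 4, 5, 7, 8] / [3];  Q = [1, 2, 3, 4, 5, 6] / [7]
  Insert 6 (step 8): P = [1, 2, 4, 5, 6, 8] / [3, 7];  Q = [1, 2, 3, 4, 5, 6] / [7, 8]
Final shape: (6, 2).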